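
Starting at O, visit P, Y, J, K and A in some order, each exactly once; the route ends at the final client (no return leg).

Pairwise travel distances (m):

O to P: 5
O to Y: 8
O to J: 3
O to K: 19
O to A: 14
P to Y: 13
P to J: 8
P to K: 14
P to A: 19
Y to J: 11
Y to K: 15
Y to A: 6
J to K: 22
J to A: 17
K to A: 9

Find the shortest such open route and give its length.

Minimum one-way distance = 39 m.

There are 5! = 120 possible orderings.
O→P→Y→J→K→A: 5+13+11+22+9 = 60
O→P→Y→J→A→K: 5+13+11+17+9 = 55
O→P→Y→K→J→A: 5+13+15+22+17 = 72
O→P→Y→K→A→J: 5+13+15+9+17 = 59
O→P→Y→A→J→K: 5+13+6+17+22 = 63
O→P→Y→A→K→J: 5+13+6+9+22 = 55
O→P→J→Y→K→A: 5+8+11+15+9 = 48
O→P→J→Y→A→K: 5+8+11+6+9 = 39
O→P→J→K→Y→A: 5+8+22+15+6 = 56
O→P→J→K→A→Y: 5+8+22+9+6 = 50
O→P→J→A→Y→K: 5+8+17+6+15 = 51
O→P→J→A→K→Y: 5+8+17+9+15 = 54
O→P→K→Y→J→A: 5+14+15+11+17 = 62
O→P→K→Y→A→J: 5+14+15+6+17 = 57
… (106 more)
The minimum is 39.
One shortest path: O → P → J → Y → A → K.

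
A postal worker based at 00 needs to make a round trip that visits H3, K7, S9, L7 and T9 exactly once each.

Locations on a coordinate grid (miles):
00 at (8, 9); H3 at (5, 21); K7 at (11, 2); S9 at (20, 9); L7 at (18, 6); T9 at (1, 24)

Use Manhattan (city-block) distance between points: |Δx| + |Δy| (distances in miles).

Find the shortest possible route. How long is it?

Shortest round trip = 82 miles.

00 - H3 - K7 - S9 - L7 - T9 - 00: 15+25+16+5+35+22 = 118
00 - H3 - K7 - S9 - T9 - L7 - 00: 15+25+16+34+35+13 = 138
00 - H3 - K7 - L7 - S9 - T9 - 00: 15+25+11+5+34+22 = 112
00 - H3 - K7 - L7 - T9 - S9 - 00: 15+25+11+35+34+12 = 132
00 - H3 - K7 - T9 - S9 - L7 - 00: 15+25+32+34+5+13 = 124
00 - H3 - K7 - T9 - L7 - S9 - 00: 15+25+32+35+5+12 = 124
00 - H3 - S9 - K7 - L7 - T9 - 00: 15+27+16+11+35+22 = 126
00 - H3 - S9 - K7 - T9 - L7 - 00: 15+27+16+32+35+13 = 138
00 - H3 - S9 - L7 - K7 - T9 - 00: 15+27+5+11+32+22 = 112
00 - H3 - S9 - L7 - T9 - K7 - 00: 15+27+5+35+32+10 = 124
00 - H3 - S9 - T9 - K7 - L7 - 00: 15+27+34+32+11+13 = 132
00 - H3 - S9 - T9 - L7 - K7 - 00: 15+27+34+35+11+10 = 132
00 - H3 - L7 - K7 - S9 - T9 - 00: 15+28+11+16+34+22 = 126
00 - H3 - L7 - K7 - T9 - S9 - 00: 15+28+11+32+34+12 = 132
… (46 more)
00 - H3 - T9 - K7 - L7 - S9 - 00: 15+7+32+11+5+12 = 82  ← best
The minimum is 82.
One optimal route: 00 → H3 → T9 → K7 → L7 → S9 → 00 (or its reverse).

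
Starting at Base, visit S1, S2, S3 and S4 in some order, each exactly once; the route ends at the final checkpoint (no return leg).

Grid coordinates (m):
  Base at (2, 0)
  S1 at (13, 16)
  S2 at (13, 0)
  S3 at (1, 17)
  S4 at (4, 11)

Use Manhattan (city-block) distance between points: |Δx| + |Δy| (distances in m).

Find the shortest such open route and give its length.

There are 4! = 24 possible orderings.
Base → S1 → S2 → S3 → S4: 27+16+29+9 = 81
Base → S1 → S2 → S4 → S3: 27+16+20+9 = 72
Base → S1 → S3 → S2 → S4: 27+13+29+20 = 89
Base → S1 → S3 → S4 → S2: 27+13+9+20 = 69
Base → S1 → S4 → S2 → S3: 27+14+20+29 = 90
Base → S1 → S4 → S3 → S2: 27+14+9+29 = 79
Base → S2 → S1 → S3 → S4: 11+16+13+9 = 49
Base → S2 → S1 → S4 → S3: 11+16+14+9 = 50
Base → S2 → S3 → S1 → S4: 11+29+13+14 = 67
Base → S2 → S3 → S4 → S1: 11+29+9+14 = 63
Base → S2 → S4 → S1 → S3: 11+20+14+13 = 58
Base → S2 → S4 → S3 → S1: 11+20+9+13 = 53
Base → S3 → S1 → S2 → S4: 18+13+16+20 = 67
Base → S3 → S1 → S4 → S2: 18+13+14+20 = 65
… (10 more)
The minimum is 49.
One shortest path: Base → S2 → S1 → S3 → S4.

49 m — the minimum one-way total.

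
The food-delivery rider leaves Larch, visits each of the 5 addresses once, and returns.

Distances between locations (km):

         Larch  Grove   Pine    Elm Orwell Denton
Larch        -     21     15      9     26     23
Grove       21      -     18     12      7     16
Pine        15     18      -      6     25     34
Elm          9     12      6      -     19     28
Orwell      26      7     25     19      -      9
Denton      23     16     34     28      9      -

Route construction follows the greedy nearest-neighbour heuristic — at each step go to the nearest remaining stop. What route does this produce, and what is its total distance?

Larch → [Elm:9 / Pine:15 / Grove:21 / Denton:23 / Orwell:26] → Elm (9)
Elm → [Pine:6 / Grove:12 / Orwell:19 / Denton:28] → Pine (6)
Pine → [Grove:18 / Orwell:25 / Denton:34] → Grove (18)
Grove → [Orwell:7 / Denton:16] → Orwell (7)
Orwell → [Denton:9] → Denton (9)
Return Denton→Larch: 23.
Total = 9 + 6 + 18 + 7 + 9 + 23 = 72.

Nearest-neighbour total = 72 km; route Larch → Elm → Pine → Grove → Orwell → Denton → Larch.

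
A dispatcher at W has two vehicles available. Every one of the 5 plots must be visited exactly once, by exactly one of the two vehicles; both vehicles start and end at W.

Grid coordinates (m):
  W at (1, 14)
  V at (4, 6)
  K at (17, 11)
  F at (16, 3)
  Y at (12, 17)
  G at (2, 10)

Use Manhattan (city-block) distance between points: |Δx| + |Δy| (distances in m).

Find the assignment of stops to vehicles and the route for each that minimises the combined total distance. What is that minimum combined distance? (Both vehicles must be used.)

Minimum combined distance: 70 m.

Try each way of splitting the stops between the two vehicles (each non-empty) and, for each split, find the best tour for each vehicle:
  {V} + {K, F, Y, G}: 22 + 60 = 82
  {K} + {V, F, Y, G}: 38 + 58 = 96
  {V, K} + {F, Y, G}: 48 + 58 = 106
  {F} + {V, K, Y, G}: 52 + 54 = 106
  {V, F} + {K, Y, G}: 52 + 46 = 98
  {K, F} + {V, Y, G}: 54 + 44 = 98
  … (15 splits in total)
  {V, K, F, Y} + {G}: 60 + 10 = 70  ← best
Best: vehicle 1 W → V → F → K → Y → W = 60; vehicle 2 W → G → W = 10; combined 70.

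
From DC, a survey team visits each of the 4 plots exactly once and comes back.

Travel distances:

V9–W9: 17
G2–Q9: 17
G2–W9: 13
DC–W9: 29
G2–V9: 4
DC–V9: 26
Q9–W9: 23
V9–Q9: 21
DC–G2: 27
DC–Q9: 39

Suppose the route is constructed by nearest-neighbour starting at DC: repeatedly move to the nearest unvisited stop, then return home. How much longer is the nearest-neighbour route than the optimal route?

The nearest-neighbour route is 6 longer than optimal.

DC: V9=26, G2=27, W9=29, Q9=39 ⇒ V9
V9: G2=4, W9=17, Q9=21 ⇒ G2
G2: W9=13, Q9=17 ⇒ W9
W9: Q9=23 ⇒ Q9
NN route DC → V9 → G2 → W9 → Q9 → DC costs 105.
Optimal: DC → V9 → G2 → Q9 → W9 → DC costs 99 (by enumerating all 12 distinct tours).
Excess = 105 − 99 = 6.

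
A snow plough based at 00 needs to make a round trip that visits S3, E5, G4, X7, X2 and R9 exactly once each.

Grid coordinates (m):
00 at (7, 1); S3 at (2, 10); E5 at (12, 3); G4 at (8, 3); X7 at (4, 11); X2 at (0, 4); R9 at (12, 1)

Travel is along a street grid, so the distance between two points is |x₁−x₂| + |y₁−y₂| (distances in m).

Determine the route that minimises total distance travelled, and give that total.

There are 360 distinct closed tours to check (reversals are equivalent).
00→S3→E5→G4→X7→X2→R9→00: 14+17+4+12+11+15+5 = 78
00→S3→E5→G4→X7→R9→X2→00: 14+17+4+12+18+15+10 = 90
00→S3→E5→G4→X2→X7→R9→00: 14+17+4+9+11+18+5 = 78
00→S3→E5→G4→X2→R9→X7→00: 14+17+4+9+15+18+13 = 90
00→S3→E5→G4→R9→X7→X2→00: 14+17+4+6+18+11+10 = 80
00→S3→E5→G4→R9→X2→X7→00: 14+17+4+6+15+11+13 = 80
00→S3→E5→X7→G4→X2→R9→00: 14+17+16+12+9+15+5 = 88
00→S3→E5→X7→G4→R9→X2→00: 14+17+16+12+6+15+10 = 90
… (352 more)
00→X7→S3→X2→G4→E5→R9→00: 13+3+8+9+4+2+5 = 44  ← best
The minimum is 44.
One optimal route: 00 → X7 → S3 → X2 → G4 → E5 → R9 → 00 (or its reverse).

Minimum total distance: 44 m.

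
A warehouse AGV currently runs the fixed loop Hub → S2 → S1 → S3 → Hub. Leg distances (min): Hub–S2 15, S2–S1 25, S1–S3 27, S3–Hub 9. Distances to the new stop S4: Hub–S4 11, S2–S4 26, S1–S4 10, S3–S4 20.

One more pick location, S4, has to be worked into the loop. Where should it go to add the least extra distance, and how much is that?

+3 min — insert S4 between S1 and S3.

Insertion cost between consecutive stops i–j is d(i,S4) + d(S4,j) − d(i,j):
  between Hub and S2: 11 + 26 − 15 = 22
  between S2 and S1: 26 + 10 − 25 = 11
  between S1 and S3: 10 + 20 − 27 = 3
  between S3 and Hub: 20 + 11 − 9 = 22
Cheapest insertion is between S1 and S3, adding 3.
New total = 76 + 3 = 79.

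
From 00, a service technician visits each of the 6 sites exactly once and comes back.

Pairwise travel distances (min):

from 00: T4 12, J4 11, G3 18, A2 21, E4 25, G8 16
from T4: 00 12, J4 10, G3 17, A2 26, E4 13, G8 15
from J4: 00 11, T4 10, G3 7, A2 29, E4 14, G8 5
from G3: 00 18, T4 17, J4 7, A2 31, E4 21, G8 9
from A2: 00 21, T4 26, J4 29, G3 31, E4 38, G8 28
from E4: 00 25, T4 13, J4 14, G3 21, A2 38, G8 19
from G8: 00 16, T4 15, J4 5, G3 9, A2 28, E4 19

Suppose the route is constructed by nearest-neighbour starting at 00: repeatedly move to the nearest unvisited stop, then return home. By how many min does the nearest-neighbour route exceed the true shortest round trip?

10 min longer than the optimal tour.

00: J4=11, T4=12, G8=16, G3=18, A2=21, E4=25 ⇒ J4
J4: G8=5, G3=7, T4=10, E4=14, A2=29 ⇒ G8
G8: G3=9, T4=15, E4=19, A2=28 ⇒ G3
G3: T4=17, E4=21, A2=31 ⇒ T4
T4: E4=13, A2=26 ⇒ E4
E4: A2=38 ⇒ A2
NN route 00 → J4 → G8 → G3 → T4 → E4 → A2 → 00 costs 114.
Optimal: 00 → T4 → E4 → J4 → G3 → G8 → A2 → 00 costs 104 (by enumerating all 360 distinct tours).
Excess = 114 − 104 = 10.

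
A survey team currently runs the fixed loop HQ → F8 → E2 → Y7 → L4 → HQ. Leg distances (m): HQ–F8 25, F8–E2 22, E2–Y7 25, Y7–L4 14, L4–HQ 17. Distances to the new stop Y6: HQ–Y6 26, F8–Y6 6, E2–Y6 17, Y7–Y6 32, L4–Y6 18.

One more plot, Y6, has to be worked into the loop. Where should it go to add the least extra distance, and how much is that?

+1 m — insert Y6 between F8 and E2.

Insertion cost between consecutive stops i–j is d(i,Y6) + d(Y6,j) − d(i,j):
  between HQ and F8: 26 + 6 − 25 = 7
  between F8 and E2: 6 + 17 − 22 = 1
  between E2 and Y7: 17 + 32 − 25 = 24
  between Y7 and L4: 32 + 18 − 14 = 36
  between L4 and HQ: 18 + 26 − 17 = 27
Cheapest insertion is between F8 and E2, adding 1.
New total = 103 + 1 = 104.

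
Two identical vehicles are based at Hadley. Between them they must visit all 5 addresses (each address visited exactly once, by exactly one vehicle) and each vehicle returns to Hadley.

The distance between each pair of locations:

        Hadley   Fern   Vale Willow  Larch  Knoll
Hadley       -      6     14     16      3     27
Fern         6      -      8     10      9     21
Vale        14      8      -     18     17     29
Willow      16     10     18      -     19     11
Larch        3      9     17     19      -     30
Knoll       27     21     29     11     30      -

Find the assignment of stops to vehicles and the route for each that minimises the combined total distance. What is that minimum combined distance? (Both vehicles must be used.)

76 — the smallest possible combined total.

There are 2^4 − 1 = 15 ways to divide the 5 stops into two non-empty groups. For each, the best each vehicle can do is its own shortest tour through its group:
  {Fern} + {Vale, Willow, Larch, Knoll}: 12 + 76 = 88
  {Vale} + {Fern, Willow, Larch, Knoll}: 28 + 60 = 88
  {Fern, Vale} + {Willow, Larch, Knoll}: 28 + 60 = 88
  {Willow} + {Fern, Vale, Larch, Knoll}: 32 + 76 = 108
  {Fern, Willow} + {Vale, Larch, Knoll}: 32 + 76 = 108
  {Vale, Willow} + {Fern, Larch, Knoll}: 48 + 60 = 108
  … (15 splits in total)
  {Larch} + {Fern, Vale, Willow, Knoll}: 6 + 70 = 76  ← best
Best: vehicle 1 Hadley → Larch → Hadley = 6; vehicle 2 Hadley → Fern → Vale → Willow → Knoll → Hadley = 70; combined 76.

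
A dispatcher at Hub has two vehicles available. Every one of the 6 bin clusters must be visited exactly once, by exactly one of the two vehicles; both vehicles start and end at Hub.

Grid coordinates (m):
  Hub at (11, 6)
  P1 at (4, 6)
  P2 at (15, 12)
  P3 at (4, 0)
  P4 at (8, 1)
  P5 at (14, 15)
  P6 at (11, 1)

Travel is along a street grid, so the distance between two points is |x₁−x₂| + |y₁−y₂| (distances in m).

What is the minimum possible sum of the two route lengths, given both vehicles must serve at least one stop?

Try each way of splitting the stops between the two vehicles (each non-empty) and, for each split, find the best tour for each vehicle:
  {P1} + {P2, P3, P4, P5, P6}: 14 + 52 = 66
  {P2} + {P1, P3, P4, P5, P6}: 20 + 50 = 70
  {P1, P2} + {P3, P4, P5, P6}: 34 + 50 = 84
  {P3} + {P1, P2, P4, P5, P6}: 26 + 50 = 76
  {P1, P3} + {P2, P4, P5, P6}: 26 + 42 = 68
  {P2, P3} + {P1, P4, P5, P6}: 46 + 48 = 94
  … (31 splits in total)
  {P2, P5} + {P1, P3, P4, P6}: 26 + 26 = 52  ← best
Best: vehicle 1 Hub → P2 → P5 → Hub = 26; vehicle 2 Hub → P1 → P3 → P4 → P6 → Hub = 26; combined 52.

52 m — the smallest possible combined total.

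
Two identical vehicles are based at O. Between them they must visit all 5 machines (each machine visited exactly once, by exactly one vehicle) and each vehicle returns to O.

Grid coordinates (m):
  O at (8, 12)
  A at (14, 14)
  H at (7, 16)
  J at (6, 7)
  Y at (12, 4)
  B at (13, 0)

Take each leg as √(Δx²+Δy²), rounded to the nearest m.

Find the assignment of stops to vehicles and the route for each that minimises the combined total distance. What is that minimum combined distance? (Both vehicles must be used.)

Check every non-empty split of the stops between the two vehicles; for each half take its own optimal tour:
  {A} + {H, J, Y, B}: 12 + 36 = 48
  {H} + {A, J, Y, B}: 8 + 35 = 43
  {A, H} + {J, Y, B}: 17 + 28 = 45
  {J} + {A, H, Y, B}: 10 + 38 = 48
  {A, J} + {H, Y, B}: 22 + 34 = 56
  {H, J} + {A, Y, B}: 18 + 33 = 51
  … (15 splits in total)
Best: vehicle 1 O → H → O = 8; vehicle 2 O → A → Y → B → J → O = 35; combined 43.

43 m — the smallest possible combined total.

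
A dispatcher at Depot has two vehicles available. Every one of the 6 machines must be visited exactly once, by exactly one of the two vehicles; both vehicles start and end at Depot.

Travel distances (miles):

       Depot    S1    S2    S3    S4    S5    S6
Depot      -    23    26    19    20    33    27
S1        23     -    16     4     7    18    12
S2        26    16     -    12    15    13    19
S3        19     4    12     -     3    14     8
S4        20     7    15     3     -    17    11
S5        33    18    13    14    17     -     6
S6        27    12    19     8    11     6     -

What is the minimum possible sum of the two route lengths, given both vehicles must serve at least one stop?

Try each way of splitting the stops between the two vehicles (each non-empty) and, for each split, find the best tour for each vehicle:
  {S1} + {S2, S3, S4, S5, S6}: 46 + 76 = 122
  {S2} + {S1, S3, S4, S5, S6}: 52 + 78 = 130
  {S1, S2} + {S3, S4, S5, S6}: 65 + 70 = 135
  {S3} + {S1, S2, S4, S5, S6}: 38 + 84 = 122
  {S1, S3} + {S2, S4, S5, S6}: 46 + 76 = 122
  {S2, S3} + {S1, S4, S5, S6}: 57 + 78 = 135
  … (31 splits in total)
  {S4} + {S1, S2, S3, S5, S6}: 40 + 80 = 120  ← best
Best: vehicle 1 Depot → S4 → Depot = 40; vehicle 2 Depot → S1 → S3 → S6 → S5 → S2 → Depot = 80; combined 120.

Minimum combined distance: 120 miles.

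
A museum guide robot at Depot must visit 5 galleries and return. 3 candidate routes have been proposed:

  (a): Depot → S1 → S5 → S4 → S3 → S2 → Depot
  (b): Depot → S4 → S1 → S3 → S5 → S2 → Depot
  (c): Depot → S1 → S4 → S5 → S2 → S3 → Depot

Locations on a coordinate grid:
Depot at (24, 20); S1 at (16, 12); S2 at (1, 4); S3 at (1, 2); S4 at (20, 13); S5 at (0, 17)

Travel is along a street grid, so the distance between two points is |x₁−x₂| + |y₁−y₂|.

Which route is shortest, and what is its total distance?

102 — (c) is the shortest.

(a): 16 + 21 + 24 + 30 + 2 + 39 = 132
(b): 11 + 5 + 25 + 16 + 14 + 39 = 110
(c): 16 + 5 + 24 + 14 + 2 + 41 = 102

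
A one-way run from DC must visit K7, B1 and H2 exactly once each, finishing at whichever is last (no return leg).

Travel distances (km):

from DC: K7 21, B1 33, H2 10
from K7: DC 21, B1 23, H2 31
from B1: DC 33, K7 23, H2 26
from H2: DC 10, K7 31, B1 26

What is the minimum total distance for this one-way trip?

There are 3! = 6 possible orderings.
DC→K7→B1→H2: 21+23+26 = 70
DC→K7→H2→B1: 21+31+26 = 78
DC→B1→K7→H2: 33+23+31 = 87
DC→B1→H2→K7: 33+26+31 = 90
DC→H2→K7→B1: 10+31+23 = 64
DC→H2→B1→K7: 10+26+23 = 59
The minimum is 59.
One shortest path: DC → H2 → B1 → K7.

Shortest open route: 59 km.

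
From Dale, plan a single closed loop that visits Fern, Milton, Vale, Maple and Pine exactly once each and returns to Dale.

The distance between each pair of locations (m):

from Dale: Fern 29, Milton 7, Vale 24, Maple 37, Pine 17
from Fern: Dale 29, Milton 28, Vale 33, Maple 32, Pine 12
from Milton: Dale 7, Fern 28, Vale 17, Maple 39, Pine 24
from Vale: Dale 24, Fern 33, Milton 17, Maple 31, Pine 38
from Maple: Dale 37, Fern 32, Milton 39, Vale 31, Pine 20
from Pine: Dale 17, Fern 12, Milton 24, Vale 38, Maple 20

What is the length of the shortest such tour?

With 5 stops there are 5!/2 = 60 distinct round trips (a route and its reverse cost the same).
Dale → Fern → Milton → Vale → Maple → Pine → Dale: 29+28+17+31+20+17 = 142
Dale → Fern → Milton → Vale → Pine → Maple → Dale: 29+28+17+38+20+37 = 169
Dale → Fern → Milton → Maple → Vale → Pine → Dale: 29+28+39+31+38+17 = 182
Dale → Fern → Milton → Maple → Pine → Vale → Dale: 29+28+39+20+38+24 = 178
Dale → Fern → Milton → Pine → Vale → Maple → Dale: 29+28+24+38+31+37 = 187
Dale → Fern → Milton → Pine → Maple → Vale → Dale: 29+28+24+20+31+24 = 156
Dale → Fern → Vale → Milton → Maple → Pine → Dale: 29+33+17+39+20+17 = 155
Dale → Fern → Vale → Milton → Pine → Maple → Dale: 29+33+17+24+20+37 = 160
Dale → Fern → Vale → Maple → Milton → Pine → Dale: 29+33+31+39+24+17 = 173
Dale → Fern → Vale → Maple → Pine → Milton → Dale: 29+33+31+20+24+7 = 144
Dale → Fern → Vale → Pine → Milton → Maple → Dale: 29+33+38+24+39+37 = 200
Dale → Fern → Vale → Pine → Maple → Milton → Dale: 29+33+38+20+39+7 = 166
Dale → Fern → Maple → Milton → Vale → Pine → Dale: 29+32+39+17+38+17 = 172
Dale → Fern → Maple → Milton → Pine → Vale → Dale: 29+32+39+24+38+24 = 186
… (46 more)
Dale → Fern → Pine → Maple → Vale → Milton → Dale: 29+12+20+31+17+7 = 116  ← best
The minimum is 116.
One optimal route: Dale → Fern → Pine → Maple → Vale → Milton → Dale (or its reverse).

Minimum total distance: 116 m.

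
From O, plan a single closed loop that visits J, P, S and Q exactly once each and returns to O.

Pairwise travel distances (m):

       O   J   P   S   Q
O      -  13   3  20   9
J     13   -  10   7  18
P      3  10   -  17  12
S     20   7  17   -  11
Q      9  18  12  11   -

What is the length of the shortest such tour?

Minimum total distance: 40 m.

With 4 stops there are 4!/2 = 12 distinct round trips (a route and its reverse cost the same).
O → J → P → S → Q → O: 13+10+17+11+9 = 60
O → J → P → Q → S → O: 13+10+12+11+20 = 66
O → J → S → P → Q → O: 13+7+17+12+9 = 58
O → J → S → Q → P → O: 13+7+11+12+3 = 46
O → J → Q → P → S → O: 13+18+12+17+20 = 80
O → J → Q → S → P → O: 13+18+11+17+3 = 62
O → P → J → S → Q → O: 3+10+7+11+9 = 40
O → P → J → Q → S → O: 3+10+18+11+20 = 62
O → P → S → J → Q → O: 3+17+7+18+9 = 54
O → P → Q → J → S → O: 3+12+18+7+20 = 60
O → S → J → P → Q → O: 20+7+10+12+9 = 58
O → S → P → J → Q → O: 20+17+10+18+9 = 74
The minimum is 40.
One optimal route: O → P → J → S → Q → O (or its reverse).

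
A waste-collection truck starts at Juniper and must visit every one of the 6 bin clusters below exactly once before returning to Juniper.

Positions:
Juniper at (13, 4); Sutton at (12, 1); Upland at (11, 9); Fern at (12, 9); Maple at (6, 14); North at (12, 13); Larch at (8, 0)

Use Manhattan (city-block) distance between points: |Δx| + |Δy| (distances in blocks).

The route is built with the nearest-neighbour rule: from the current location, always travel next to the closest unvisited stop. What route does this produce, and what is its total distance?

Juniper → [Sutton:4 / Fern:6 / Upland:7 / Larch:9 / North:10 / Maple:17] → Sutton (4)
Sutton → [Larch:5 / Fern:8 / Upland:9 / North:12 / Maple:19] → Larch (5)
Larch → [Upland:12 / Fern:13 / Maple:16 / North:17] → Upland (12)
Upland → [Fern:1 / North:5 / Maple:10] → Fern (1)
Fern → [North:4 / Maple:11] → North (4)
North → [Maple:7] → Maple (7)
Return Maple→Juniper: 17.
Total = 4 + 5 + 12 + 1 + 4 + 7 + 17 = 50.

Nearest-neighbour total = 50 blocks; route Juniper → Sutton → Larch → Upland → Fern → North → Maple → Juniper.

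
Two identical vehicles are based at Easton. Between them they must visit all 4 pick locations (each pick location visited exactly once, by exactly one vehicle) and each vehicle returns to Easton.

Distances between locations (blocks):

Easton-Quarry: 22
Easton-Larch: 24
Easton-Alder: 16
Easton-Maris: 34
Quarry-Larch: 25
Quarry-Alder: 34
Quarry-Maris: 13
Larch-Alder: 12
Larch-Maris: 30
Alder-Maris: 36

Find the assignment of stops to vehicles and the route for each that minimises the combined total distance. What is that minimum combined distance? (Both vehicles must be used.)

Minimum combined distance: 121 blocks.

Try each way of splitting the stops between the two vehicles (each non-empty) and, for each split, find the best tour for each vehicle:
  {Quarry} + {Larch, Alder, Maris}: 44 + 92 = 136
  {Larch} + {Quarry, Alder, Maris}: 48 + 87 = 135
  {Quarry, Larch} + {Alder, Maris}: 71 + 86 = 157
  {Alder} + {Quarry, Larch, Maris}: 32 + 89 = 121
  {Quarry, Alder} + {Larch, Maris}: 72 + 88 = 160
  {Larch, Alder} + {Quarry, Maris}: 52 + 69 = 121
  … (7 splits in total)
Best: vehicle 1 Easton → Alder → Easton = 32; vehicle 2 Easton → Quarry → Maris → Larch → Easton = 89; combined 121.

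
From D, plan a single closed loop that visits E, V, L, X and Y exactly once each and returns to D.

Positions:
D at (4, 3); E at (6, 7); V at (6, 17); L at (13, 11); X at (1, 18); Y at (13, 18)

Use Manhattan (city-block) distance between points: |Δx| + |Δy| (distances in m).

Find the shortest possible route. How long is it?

Minimum total distance: 56 m.

With 5 stops there are 5!/2 = 60 distinct round trips (a route and its reverse cost the same).
D - E - V - L - X - Y - D: 6+10+13+19+12+24 = 84
D - E - V - L - Y - X - D: 6+10+13+7+12+18 = 66
D - E - V - X - L - Y - D: 6+10+6+19+7+24 = 72
D - E - V - X - Y - L - D: 6+10+6+12+7+17 = 58
D - E - V - Y - L - X - D: 6+10+8+7+19+18 = 68
D - E - V - Y - X - L - D: 6+10+8+12+19+17 = 72
D - E - L - V - X - Y - D: 6+11+13+6+12+24 = 72
D - E - L - V - Y - X - D: 6+11+13+8+12+18 = 68
D - E - L - X - V - Y - D: 6+11+19+6+8+24 = 74
D - E - L - X - Y - V - D: 6+11+19+12+8+16 = 72
D - E - L - Y - V - X - D: 6+11+7+8+6+18 = 56
D - E - L - Y - X - V - D: 6+11+7+12+6+16 = 58
D - E - X - V - L - Y - D: 6+16+6+13+7+24 = 72
D - E - X - V - Y - L - D: 6+16+6+8+7+17 = 60
… (46 more)
The minimum is 56.
One optimal route: D → E → L → Y → V → X → D (or its reverse).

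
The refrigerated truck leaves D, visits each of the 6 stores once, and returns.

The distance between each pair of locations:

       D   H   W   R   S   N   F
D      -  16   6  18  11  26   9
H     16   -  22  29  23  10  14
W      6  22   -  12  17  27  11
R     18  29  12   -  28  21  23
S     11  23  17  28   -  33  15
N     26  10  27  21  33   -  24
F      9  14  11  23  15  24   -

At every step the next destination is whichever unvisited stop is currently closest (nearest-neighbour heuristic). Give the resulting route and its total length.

Nearest-neighbour total = 101; route D → W → F → H → N → R → S → D.

From D: distances to unvisited — W=6, F=9, S=11, H=16, R=18, N=26. Nearest is W (6).
From W: distances to unvisited — F=11, R=12, S=17, H=22, N=27. Nearest is F (11).
From F: distances to unvisited — H=14, S=15, R=23, N=24. Nearest is H (14).
From H: distances to unvisited — N=10, S=23, R=29. Nearest is N (10).
From N: distances to unvisited — R=21, S=33. Nearest is R (21).
From R: distances to unvisited — S=28. Nearest is S (28).
Return S→D: 11.
Total = 6 + 11 + 14 + 10 + 21 + 28 + 11 = 101.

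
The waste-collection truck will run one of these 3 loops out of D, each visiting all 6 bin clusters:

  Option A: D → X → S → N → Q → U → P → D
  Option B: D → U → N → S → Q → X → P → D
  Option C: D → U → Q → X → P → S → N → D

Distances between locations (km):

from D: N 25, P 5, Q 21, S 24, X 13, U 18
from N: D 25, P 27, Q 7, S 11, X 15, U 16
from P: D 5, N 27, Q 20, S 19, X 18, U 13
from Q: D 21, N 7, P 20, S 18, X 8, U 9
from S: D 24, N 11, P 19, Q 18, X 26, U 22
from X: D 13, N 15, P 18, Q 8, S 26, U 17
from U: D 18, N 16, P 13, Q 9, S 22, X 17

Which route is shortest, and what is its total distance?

84 km — Option A is the shortest.

Option A: 13 + 26 + 11 + 7 + 9 + 13 + 5 = 84
Option B: 18 + 16 + 11 + 18 + 8 + 18 + 5 = 94
Option C: 18 + 9 + 8 + 18 + 19 + 11 + 25 = 108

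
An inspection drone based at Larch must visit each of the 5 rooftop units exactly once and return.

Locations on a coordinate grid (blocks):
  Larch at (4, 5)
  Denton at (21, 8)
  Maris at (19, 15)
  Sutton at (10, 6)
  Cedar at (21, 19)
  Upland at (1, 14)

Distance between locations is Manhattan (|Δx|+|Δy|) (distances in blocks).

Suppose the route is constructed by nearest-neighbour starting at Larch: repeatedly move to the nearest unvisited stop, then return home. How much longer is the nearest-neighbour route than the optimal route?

The nearest-neighbour route is 4 blocks longer than optimal.

From Larch: Sutton=7, Upland=12, Denton=20, Maris=25, Cedar=31 → choose Sutton (7).
From Sutton: Denton=13, Upland=17, Maris=18, Cedar=24 → choose Denton (13).
From Denton: Maris=9, Cedar=11, Upland=26 → choose Maris (9).
From Maris: Cedar=6, Upland=19 → choose Cedar (6).
From Cedar: Upland=25 → choose Upland (25).
NN route Larch → Sutton → Denton → Maris → Cedar → Upland → Larch costs 72.
Optimal: Larch → Sutton → Denton → Cedar → Maris → Upland → Larch costs 68 (by enumerating all 60 distinct tours).
Excess = 72 − 68 = 4.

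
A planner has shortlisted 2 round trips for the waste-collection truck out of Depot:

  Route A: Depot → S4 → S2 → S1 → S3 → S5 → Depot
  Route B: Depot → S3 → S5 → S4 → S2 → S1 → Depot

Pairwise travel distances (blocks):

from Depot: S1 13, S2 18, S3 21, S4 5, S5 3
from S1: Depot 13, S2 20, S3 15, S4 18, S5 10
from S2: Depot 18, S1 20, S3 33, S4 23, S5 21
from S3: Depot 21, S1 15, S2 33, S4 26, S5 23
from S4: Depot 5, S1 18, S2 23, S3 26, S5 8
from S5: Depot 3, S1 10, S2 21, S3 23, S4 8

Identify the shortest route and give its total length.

Shortest is Route A, total 89 blocks.

Route A: 5 + 23 + 20 + 15 + 23 + 3 = 89
Route B: 21 + 23 + 8 + 23 + 20 + 13 = 108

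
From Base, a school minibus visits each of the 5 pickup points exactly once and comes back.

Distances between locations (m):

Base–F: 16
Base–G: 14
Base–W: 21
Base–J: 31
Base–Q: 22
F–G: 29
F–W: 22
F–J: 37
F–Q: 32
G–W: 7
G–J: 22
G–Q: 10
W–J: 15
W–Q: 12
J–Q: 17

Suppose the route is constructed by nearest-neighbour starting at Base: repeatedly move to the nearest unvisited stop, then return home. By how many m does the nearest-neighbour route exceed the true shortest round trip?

From Base: G=14, F=16, W=21, Q=22, J=31 → choose G (14).
From G: W=7, Q=10, J=22, F=29 → choose W (7).
From W: Q=12, J=15, F=22 → choose Q (12).
From Q: J=17, F=32 → choose J (17).
From J: F=37 → choose F (37).
NN route Base → G → W → Q → J → F → Base costs 103.
Optimal: Base → F → W → J → Q → G → Base costs 94 (by enumerating all 60 distinct tours).
Excess = 103 − 94 = 9.

Excess over optimum: 9 m.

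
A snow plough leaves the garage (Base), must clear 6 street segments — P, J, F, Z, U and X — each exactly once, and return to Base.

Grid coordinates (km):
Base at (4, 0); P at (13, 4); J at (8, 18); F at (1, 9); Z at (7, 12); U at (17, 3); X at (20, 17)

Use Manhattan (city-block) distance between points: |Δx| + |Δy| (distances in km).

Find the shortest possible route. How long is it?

Base→P→J→F→Z→U→X→Base: 13+19+16+9+19+17+33 = 126
Base→P→J→F→Z→X→U→Base: 13+19+16+9+18+17+16 = 108
Base→P→J→F→U→Z→X→Base: 13+19+16+22+19+18+33 = 140
Base→P→J→F→U→X→Z→Base: 13+19+16+22+17+18+15 = 120
Base→P→J→F→X→Z→U→Base: 13+19+16+27+18+19+16 = 128
Base→P→J→F→X→U→Z→Base: 13+19+16+27+17+19+15 = 126
Base→P→J→Z→F→U→X→Base: 13+19+7+9+22+17+33 = 120
Base→P→J→Z→F→X→U→Base: 13+19+7+9+27+17+16 = 108
… (352 more)
Base→P→U→X→J→Z→F→Base: 13+5+17+13+7+9+12 = 76  ← best
The minimum is 76.
One optimal route: Base → P → U → X → J → Z → F → Base (or its reverse).

76 km — the shortest possible round trip.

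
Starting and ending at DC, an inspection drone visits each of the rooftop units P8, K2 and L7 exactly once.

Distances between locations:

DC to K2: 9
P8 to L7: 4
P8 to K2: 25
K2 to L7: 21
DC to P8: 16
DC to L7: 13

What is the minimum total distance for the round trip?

With 3 stops there are 3!/2 = 3 distinct round trips (a route and its reverse cost the same).
DC - P8 - K2 - L7 - DC: 16+25+21+13 = 75
DC - P8 - L7 - K2 - DC: 16+4+21+9 = 50
DC - K2 - P8 - L7 - DC: 9+25+4+13 = 51
The minimum is 50.
One optimal route: DC → P8 → L7 → K2 → DC (or its reverse).

50 — the shortest possible round trip.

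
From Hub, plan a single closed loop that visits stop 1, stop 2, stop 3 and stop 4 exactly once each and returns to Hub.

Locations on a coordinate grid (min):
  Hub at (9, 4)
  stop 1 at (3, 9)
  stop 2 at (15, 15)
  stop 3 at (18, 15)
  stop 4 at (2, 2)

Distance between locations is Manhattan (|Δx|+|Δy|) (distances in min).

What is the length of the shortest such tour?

Shortest round trip = 58 min.

There are 12 distinct closed tours to check (reversals are equivalent).
Hub→stop 1→stop 2→stop 3→stop 4→Hub: 11+18+3+29+9 = 70
Hub→stop 1→stop 2→stop 4→stop 3→Hub: 11+18+26+29+20 = 104
Hub→stop 1→stop 3→stop 2→stop 4→Hub: 11+21+3+26+9 = 70
Hub→stop 1→stop 3→stop 4→stop 2→Hub: 11+21+29+26+17 = 104
Hub→stop 1→stop 4→stop 2→stop 3→Hub: 11+8+26+3+20 = 68
Hub→stop 1→stop 4→stop 3→stop 2→Hub: 11+8+29+3+17 = 68
Hub→stop 2→stop 1→stop 3→stop 4→Hub: 17+18+21+29+9 = 94
Hub→stop 2→stop 1→stop 4→stop 3→Hub: 17+18+8+29+20 = 92
Hub→stop 2→stop 3→stop 1→stop 4→Hub: 17+3+21+8+9 = 58
Hub→stop 2→stop 4→stop 1→stop 3→Hub: 17+26+8+21+20 = 92
Hub→stop 3→stop 1→stop 2→stop 4→Hub: 20+21+18+26+9 = 94
Hub→stop 3→stop 2→stop 1→stop 4→Hub: 20+3+18+8+9 = 58
The minimum is 58.
One optimal route: Hub → stop 2 → stop 3 → stop 1 → stop 4 → Hub (or its reverse).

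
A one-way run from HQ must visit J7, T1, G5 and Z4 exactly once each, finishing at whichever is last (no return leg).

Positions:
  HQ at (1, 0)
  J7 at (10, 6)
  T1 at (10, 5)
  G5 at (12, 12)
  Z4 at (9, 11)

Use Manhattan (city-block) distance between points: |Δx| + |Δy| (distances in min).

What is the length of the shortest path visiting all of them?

There are 4! = 24 possible orderings.
HQ - J7 - T1 - G5 - Z4: 15+1+9+4 = 29
HQ - J7 - T1 - Z4 - G5: 15+1+7+4 = 27
HQ - J7 - G5 - T1 - Z4: 15+8+9+7 = 39
HQ - J7 - G5 - Z4 - T1: 15+8+4+7 = 34
HQ - J7 - Z4 - T1 - G5: 15+6+7+9 = 37
HQ - J7 - Z4 - G5 - T1: 15+6+4+9 = 34
HQ - T1 - J7 - G5 - Z4: 14+1+8+4 = 27
HQ - T1 - J7 - Z4 - G5: 14+1+6+4 = 25
HQ - T1 - G5 - J7 - Z4: 14+9+8+6 = 37
HQ - T1 - G5 - Z4 - J7: 14+9+4+6 = 33
HQ - T1 - Z4 - J7 - G5: 14+7+6+8 = 35
HQ - T1 - Z4 - G5 - J7: 14+7+4+8 = 33
HQ - G5 - J7 - T1 - Z4: 23+8+1+7 = 39
HQ - G5 - J7 - Z4 - T1: 23+8+6+7 = 44
… (10 more)
The minimum is 25.
One shortest path: HQ → T1 → J7 → Z4 → G5.

Minimum one-way distance = 25 min.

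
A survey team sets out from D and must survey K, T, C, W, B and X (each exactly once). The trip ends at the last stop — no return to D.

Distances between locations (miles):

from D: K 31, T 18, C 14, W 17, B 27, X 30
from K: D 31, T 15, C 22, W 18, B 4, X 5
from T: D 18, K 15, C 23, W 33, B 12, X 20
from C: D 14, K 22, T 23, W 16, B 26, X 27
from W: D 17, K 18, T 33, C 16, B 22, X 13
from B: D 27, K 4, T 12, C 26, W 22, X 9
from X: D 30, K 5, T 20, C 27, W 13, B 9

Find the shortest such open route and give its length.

There are 6! = 720 possible orderings.
D - K - T - C - W - B - X: 31+15+23+16+22+9 = 116
D - K - T - C - W - X - B: 31+15+23+16+13+9 = 107
D - K - T - C - B - W - X: 31+15+23+26+22+13 = 130
D - K - T - C - B - X - W: 31+15+23+26+9+13 = 117
D - K - T - C - X - W - B: 31+15+23+27+13+22 = 131
D - K - T - C - X - B - W: 31+15+23+27+9+22 = 127
D - K - T - W - C - B - X: 31+15+33+16+26+9 = 130
D - K - T - W - C - X - B: 31+15+33+16+27+9 = 131
… (712 more)
D - C - W - X - K - B - T: 14+16+13+5+4+12 = 64  ← best
The minimum is 64.
One shortest path: D → C → W → X → K → B → T.

Shortest open route: 64 miles.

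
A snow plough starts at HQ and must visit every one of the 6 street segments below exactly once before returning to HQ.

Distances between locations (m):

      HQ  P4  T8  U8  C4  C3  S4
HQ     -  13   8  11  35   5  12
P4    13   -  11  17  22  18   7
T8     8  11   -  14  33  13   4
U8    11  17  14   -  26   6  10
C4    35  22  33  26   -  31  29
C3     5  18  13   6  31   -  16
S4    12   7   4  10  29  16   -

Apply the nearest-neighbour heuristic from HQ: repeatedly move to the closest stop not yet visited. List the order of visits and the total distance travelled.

Total distance 93 m via the nearest-neighbour route HQ → C3 → U8 → S4 → T8 → P4 → C4 → HQ.

At HQ the remaining stops are C3 5, T8 8, U8 11, S4 12, P4 13, C4 35; go to C3.
At C3 the remaining stops are U8 6, T8 13, S4 16, P4 18, C4 31; go to U8.
At U8 the remaining stops are S4 10, T8 14, P4 17, C4 26; go to S4.
At S4 the remaining stops are T8 4, P4 7, C4 29; go to T8.
At T8 the remaining stops are P4 11, C4 33; go to P4.
At P4 the remaining stops are C4 22; go to C4.
Return C4→HQ: 35.
Total = 5 + 6 + 10 + 4 + 11 + 22 + 35 = 93.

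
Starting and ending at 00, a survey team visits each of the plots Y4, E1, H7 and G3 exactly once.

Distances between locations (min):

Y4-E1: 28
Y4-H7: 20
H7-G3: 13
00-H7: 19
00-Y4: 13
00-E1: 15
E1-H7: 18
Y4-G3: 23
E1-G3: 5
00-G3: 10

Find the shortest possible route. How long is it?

With 4 stops there are 4!/2 = 12 distinct round trips (a route and its reverse cost the same).
00 → Y4 → E1 → H7 → G3 → 00: 13+28+18+13+10 = 82
00 → Y4 → E1 → G3 → H7 → 00: 13+28+5+13+19 = 78
00 → Y4 → H7 → E1 → G3 → 00: 13+20+18+5+10 = 66
00 → Y4 → H7 → G3 → E1 → 00: 13+20+13+5+15 = 66
00 → Y4 → G3 → E1 → H7 → 00: 13+23+5+18+19 = 78
00 → Y4 → G3 → H7 → E1 → 00: 13+23+13+18+15 = 82
00 → E1 → Y4 → H7 → G3 → 00: 15+28+20+13+10 = 86
00 → E1 → Y4 → G3 → H7 → 00: 15+28+23+13+19 = 98
00 → E1 → H7 → Y4 → G3 → 00: 15+18+20+23+10 = 86
00 → E1 → G3 → Y4 → H7 → 00: 15+5+23+20+19 = 82
00 → H7 → Y4 → E1 → G3 → 00: 19+20+28+5+10 = 82
00 → H7 → E1 → Y4 → G3 → 00: 19+18+28+23+10 = 98
The minimum is 66.
One optimal route: 00 → Y4 → H7 → E1 → G3 → 00 (or its reverse).

66 min — the shortest possible round trip.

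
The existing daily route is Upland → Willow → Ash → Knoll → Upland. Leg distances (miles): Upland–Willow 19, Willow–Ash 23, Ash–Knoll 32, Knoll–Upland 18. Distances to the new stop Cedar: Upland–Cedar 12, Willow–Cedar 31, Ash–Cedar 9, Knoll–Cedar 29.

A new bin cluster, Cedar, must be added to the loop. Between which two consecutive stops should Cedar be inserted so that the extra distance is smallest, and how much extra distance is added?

Insertion cost between consecutive stops i–j is d(i,Cedar) + d(Cedar,j) − d(i,j):
  between Upland and Willow: 12 + 31 − 19 = 24
  between Willow and Ash: 31 + 9 − 23 = 17
  between Ash and Knoll: 9 + 29 − 32 = 6
  between Knoll and Upland: 29 + 12 − 18 = 23
Cheapest insertion is between Ash and Knoll, adding 6.
New total = 92 + 6 = 98.

+6 miles — insert Cedar between Ash and Knoll.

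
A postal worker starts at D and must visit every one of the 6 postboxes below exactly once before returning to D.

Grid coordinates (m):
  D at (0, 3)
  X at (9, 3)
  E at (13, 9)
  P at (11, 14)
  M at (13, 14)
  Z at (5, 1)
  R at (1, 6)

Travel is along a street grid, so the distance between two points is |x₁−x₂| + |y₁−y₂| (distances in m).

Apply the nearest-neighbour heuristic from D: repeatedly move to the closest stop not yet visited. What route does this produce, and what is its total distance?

At D the remaining stops are R 4, Z 7, X 9, E 19, P 22, M 24; go to R.
At R the remaining stops are Z 9, X 11, E 15, P 18, M 20; go to Z.
At Z the remaining stops are X 6, E 16, P 19, M 21; go to X.
At X the remaining stops are E 10, P 13, M 15; go to E.
At E the remaining stops are M 5, P 7; go to M.
At M the remaining stops are P 2; go to P.
Return P→D: 22.
Total = 4 + 9 + 6 + 10 + 5 + 2 + 22 = 58.

Total distance 58 m via the nearest-neighbour route D → R → Z → X → E → M → P → D.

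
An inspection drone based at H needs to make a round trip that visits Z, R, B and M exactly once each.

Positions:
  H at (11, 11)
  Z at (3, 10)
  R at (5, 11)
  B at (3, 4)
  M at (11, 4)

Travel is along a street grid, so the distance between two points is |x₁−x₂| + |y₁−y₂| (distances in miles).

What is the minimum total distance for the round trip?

There are 12 distinct closed tours to check (reversals are equivalent).
H → Z → R → B → M → H: 9+3+9+8+7 = 36
H → Z → R → M → B → H: 9+3+13+8+15 = 48
H → Z → B → R → M → H: 9+6+9+13+7 = 44
H → Z → B → M → R → H: 9+6+8+13+6 = 42
H → Z → M → R → B → H: 9+14+13+9+15 = 60
H → Z → M → B → R → H: 9+14+8+9+6 = 46
H → R → Z → B → M → H: 6+3+6+8+7 = 30
H → R → Z → M → B → H: 6+3+14+8+15 = 46
H → R → B → Z → M → H: 6+9+6+14+7 = 42
H → R → M → Z → B → H: 6+13+14+6+15 = 54
H → B → Z → R → M → H: 15+6+3+13+7 = 44
H → B → R → Z → M → H: 15+9+3+14+7 = 48
The minimum is 30.
One optimal route: H → R → Z → B → M → H (or its reverse).

Minimum total distance: 30 miles.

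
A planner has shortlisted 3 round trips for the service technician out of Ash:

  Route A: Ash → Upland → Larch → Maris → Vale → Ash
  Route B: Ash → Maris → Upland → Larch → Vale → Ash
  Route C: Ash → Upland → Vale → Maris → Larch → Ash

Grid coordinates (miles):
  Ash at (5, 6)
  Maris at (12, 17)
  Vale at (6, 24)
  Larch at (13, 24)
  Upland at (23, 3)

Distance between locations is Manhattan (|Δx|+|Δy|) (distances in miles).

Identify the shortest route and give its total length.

Route A: 21 + 31 + 8 + 13 + 19 = 92
Route B: 18 + 25 + 31 + 7 + 19 = 100
Route C: 21 + 38 + 13 + 8 + 26 = 106

92 miles — Route A is the shortest.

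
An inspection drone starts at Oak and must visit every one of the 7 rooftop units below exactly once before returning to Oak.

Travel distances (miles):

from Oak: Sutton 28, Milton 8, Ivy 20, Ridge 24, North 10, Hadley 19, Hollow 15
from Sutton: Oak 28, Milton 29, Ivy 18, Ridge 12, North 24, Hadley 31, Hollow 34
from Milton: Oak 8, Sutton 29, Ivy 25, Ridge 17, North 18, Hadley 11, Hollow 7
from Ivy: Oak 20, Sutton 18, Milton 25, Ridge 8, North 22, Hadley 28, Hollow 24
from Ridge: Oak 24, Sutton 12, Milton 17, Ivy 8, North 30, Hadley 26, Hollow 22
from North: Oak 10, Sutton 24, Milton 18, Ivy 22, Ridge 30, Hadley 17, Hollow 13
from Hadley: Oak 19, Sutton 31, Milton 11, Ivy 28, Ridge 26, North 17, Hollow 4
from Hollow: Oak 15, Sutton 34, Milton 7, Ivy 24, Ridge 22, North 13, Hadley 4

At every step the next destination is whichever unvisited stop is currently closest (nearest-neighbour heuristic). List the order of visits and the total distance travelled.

From Oak: distances to unvisited — Milton=8, North=10, Hollow=15, Hadley=19, Ivy=20, Ridge=24, Sutton=28. Nearest is Milton (8).
From Milton: distances to unvisited — Hollow=7, Hadley=11, Ridge=17, North=18, Ivy=25, Sutton=29. Nearest is Hollow (7).
From Hollow: distances to unvisited — Hadley=4, North=13, Ridge=22, Ivy=24, Sutton=34. Nearest is Hadley (4).
From Hadley: distances to unvisited — North=17, Ridge=26, Ivy=28, Sutton=31. Nearest is North (17).
From North: distances to unvisited — Ivy=22, Sutton=24, Ridge=30. Nearest is Ivy (22).
From Ivy: distances to unvisited — Ridge=8, Sutton=18. Nearest is Ridge (8).
From Ridge: distances to unvisited — Sutton=12. Nearest is Sutton (12).
Return Sutton→Oak: 28.
Total = 8 + 7 + 4 + 17 + 22 + 8 + 12 + 28 = 106.

106 miles along Oak → Milton → Hollow → Hadley → North → Ivy → Ridge → Sutton → Oak.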